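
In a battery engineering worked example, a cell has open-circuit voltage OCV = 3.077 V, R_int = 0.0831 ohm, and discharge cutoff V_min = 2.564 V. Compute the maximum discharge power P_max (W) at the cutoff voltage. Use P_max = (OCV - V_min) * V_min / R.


dV = OCV - V_min = 0.513 V (so I_max = dV / R)
P_max = dV * V_min / R = 0.513 * 2.564 / 0.0831 = 15.83 W

15.83 W


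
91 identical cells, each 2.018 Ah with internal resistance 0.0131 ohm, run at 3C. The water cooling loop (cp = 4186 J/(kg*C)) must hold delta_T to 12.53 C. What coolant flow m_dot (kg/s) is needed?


Step 1: I = 3 * 2.018 = 6.054 A
Step 2: Q_cell = I^2 * R = 6.054^2 * 0.0131 = 0.48013 W
Step 3: Q_total = 91 * 0.48013 = 43.692 W
Step 4: m_dot = Q_total / (cp * dT) = 43.692 / (4186 * 12.53) = 8.330e-04 kg/s

8.330e-04 kg/s


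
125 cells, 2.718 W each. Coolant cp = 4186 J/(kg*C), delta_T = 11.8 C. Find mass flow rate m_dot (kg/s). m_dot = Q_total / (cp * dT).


Q_total = 125 * 2.718 = 339.75 W
m_dot = Q_total / (cp * dT) = 339.75 / (4186 * 11.8) = 0.006878 kg/s

0.006878 kg/s


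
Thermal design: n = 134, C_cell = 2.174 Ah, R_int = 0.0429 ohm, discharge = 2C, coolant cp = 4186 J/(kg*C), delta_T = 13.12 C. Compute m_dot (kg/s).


Step 1: I = 2 * 2.174 = 4.348 A
Step 2: Q_cell = I^2 * R = 4.348^2 * 0.0429 = 0.81103 W
Step 3: Q_total = 134 * 0.81103 = 108.68 W
Step 4: m_dot = Q_total / (cp * dT) = 108.68 / (4186 * 13.12) = 0.001979 kg/s

0.001979 kg/s


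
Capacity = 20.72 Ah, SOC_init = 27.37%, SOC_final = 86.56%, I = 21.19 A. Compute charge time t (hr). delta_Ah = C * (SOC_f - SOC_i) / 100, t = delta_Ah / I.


delta_Ah = 20.72 * (86.56 - 27.37) / 100 = 12.264 Ah
t = delta_Ah / I = 12.264 / 21.19 = 0.5788 hr

0.5788 hr


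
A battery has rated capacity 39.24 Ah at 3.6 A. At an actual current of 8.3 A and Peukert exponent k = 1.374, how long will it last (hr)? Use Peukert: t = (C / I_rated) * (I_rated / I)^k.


t_rated = C / I_rated = 39.24 / 3.6 = 10.9 hr
(I_rated/I)^k = (0.43373)^1.374 = 0.31735
t = t_rated * (I_rated/I)^k = 10.9 * 0.31735 = 3.459 hr

3.459 hr


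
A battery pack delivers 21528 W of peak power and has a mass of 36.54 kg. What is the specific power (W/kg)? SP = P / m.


SP = P / m = 21528 / 36.54 = 589.2 W/kg

589.2 W/kg


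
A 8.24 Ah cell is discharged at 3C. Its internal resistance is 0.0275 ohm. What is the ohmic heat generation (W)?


Step 1: I = C_rate * capacity = 3 * 8.24 = 24.72 A
Step 2: Q = I^2 * R = 24.72^2 * 0.0275 = 611.08 * 0.0275 = 16.80 W

16.80 W


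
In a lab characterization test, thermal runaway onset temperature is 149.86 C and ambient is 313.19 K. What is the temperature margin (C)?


Convert: T_ambient = 313.19 K = 40.04 C
margin = 149.86 - 40.04 = 109.82 C

109.82 C


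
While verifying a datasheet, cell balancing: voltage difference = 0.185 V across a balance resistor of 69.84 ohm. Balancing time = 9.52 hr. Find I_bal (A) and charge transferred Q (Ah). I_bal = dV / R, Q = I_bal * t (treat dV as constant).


I_bal = dV / R = 0.185 / 69.84 = 0.0026489 A
Q = I_bal * t = 0.0026489 * 9.52 = 0.02522 Ah

I=0.0026489 A, Q=0.02522 Ah


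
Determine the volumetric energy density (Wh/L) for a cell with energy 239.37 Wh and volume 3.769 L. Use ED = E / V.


Volumetric ED = 239.37 Wh / 3.769 L = 63.51 Wh/L

63.51 Wh/L


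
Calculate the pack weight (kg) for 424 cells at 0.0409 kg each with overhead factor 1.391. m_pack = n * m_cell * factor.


Cell mass sum = 424 * 0.0409 = 17.342 kg
With overhead 1.391: m_pack = 17.342 * 1.391 = 24.12 kg

24.12 kg


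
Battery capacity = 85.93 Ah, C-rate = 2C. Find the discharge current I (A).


I = C_rate * capacity = 2 * 85.93 = 171.86 A

171.86 A


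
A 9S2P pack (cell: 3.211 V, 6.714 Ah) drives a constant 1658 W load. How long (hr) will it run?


Step 1: E_pack = Ns * V_cell * Np * C_cell = 9 * 3.211 * 2 * 6.714 = 388.06 Wh
Step 2: t = E_pack / P = 388.06 / 1658 = 0.2341 hr

0.2341 hr


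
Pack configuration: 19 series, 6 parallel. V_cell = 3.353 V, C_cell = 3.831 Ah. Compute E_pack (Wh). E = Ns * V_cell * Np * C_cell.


E = Ns * Vcell * Np * Ccell = 19 * 3.353 * 6 * 3.831 = 1464 Wh

1464 Wh


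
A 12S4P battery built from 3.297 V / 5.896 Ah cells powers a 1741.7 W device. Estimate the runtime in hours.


Step 1: E_pack = Ns * V_cell * Np * C_cell = 12 * 3.297 * 4 * 5.896 = 933.08 Wh
Step 2: t = E_pack / P = 933.08 / 1741.7 = 0.5357 hr

0.5357 hr


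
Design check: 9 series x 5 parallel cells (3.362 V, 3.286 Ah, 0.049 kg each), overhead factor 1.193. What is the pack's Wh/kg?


Step 1: V_pack = 9 * 3.362 = 30.258 V
Step 2: C_pack = 5 * 3.286 = 16.43 Ah
Step 3: E_pack = V_pack * C_pack = 30.258 * 16.43 = 497.14 Wh
Step 4: m_pack = 9 * 5 * 0.049 * 1.193 = 2.6306 kg
Step 5: ED = E_pack / m_pack = 497.14 / 2.6306 = 189.0 Wh/kg

189.0 Wh/kg


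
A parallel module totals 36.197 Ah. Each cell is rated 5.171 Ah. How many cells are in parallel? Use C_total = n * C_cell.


n = C_total / C_cell = 36.197 / 5.171 = 7

7


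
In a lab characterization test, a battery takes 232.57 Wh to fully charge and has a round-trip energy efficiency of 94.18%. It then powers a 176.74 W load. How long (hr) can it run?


Step 1: E_discharge = eta/100 * E_charge = 94.18/100 * 232.57 = 219.03 Wh
Step 2: t = E_discharge / P = 219.03 / 176.74 = 1.239 hr

1.239 hr


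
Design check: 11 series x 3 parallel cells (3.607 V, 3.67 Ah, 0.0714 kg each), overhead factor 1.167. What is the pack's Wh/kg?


Step 1: V_pack = 11 * 3.607 = 39.677 V
Step 2: C_pack = 3 * 3.67 = 11.01 Ah
Step 3: E_pack = V_pack * C_pack = 39.677 * 11.01 = 436.84 Wh
Step 4: m_pack = 11 * 3 * 0.0714 * 1.167 = 2.7497 kg
Step 5: ED = E_pack / m_pack = 436.84 / 2.7497 = 158.9 Wh/kg

158.9 Wh/kg


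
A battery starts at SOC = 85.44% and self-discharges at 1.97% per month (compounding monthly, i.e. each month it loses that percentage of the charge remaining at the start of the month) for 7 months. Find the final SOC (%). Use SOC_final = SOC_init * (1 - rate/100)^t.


Monthly retention factor = 1 - 1.97/100 = 0.9803
Over 7 months: factor^7 = 0.86999
SOC_final = 85.44 * 0.86999 = 74.33%

74.33%


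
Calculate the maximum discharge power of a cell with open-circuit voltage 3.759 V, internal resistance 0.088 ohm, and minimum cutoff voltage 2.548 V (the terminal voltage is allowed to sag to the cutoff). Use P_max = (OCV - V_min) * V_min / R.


P_max = (OCV - V_min) * V_min / R = (3.759 - 2.548) * 2.548 / 0.088 = 1.211 * 2.548 / 0.088 = 35.06 W

35.06 W


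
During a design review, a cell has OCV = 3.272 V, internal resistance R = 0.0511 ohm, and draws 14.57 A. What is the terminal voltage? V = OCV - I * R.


IR drop = 14.57 * 0.0511 = 0.74453 V
V = 3.272 - 0.74453 = 2.527 V

2.527 V


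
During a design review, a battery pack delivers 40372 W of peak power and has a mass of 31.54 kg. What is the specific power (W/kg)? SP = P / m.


Specific power = 40372 W / 31.54 kg = 1280 W/kg

1280 W/kg


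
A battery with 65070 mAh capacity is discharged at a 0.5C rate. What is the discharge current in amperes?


Convert: capacity = 65070 mAh = 65.07 Ah
At 0.5C: I = 0.5 * 65.07 Ah = 32.535 A

32.535 A


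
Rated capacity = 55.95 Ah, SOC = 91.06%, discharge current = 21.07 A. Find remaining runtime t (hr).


Step 1: remaining = SOC/100 * C_total = 91.06/100 * 55.95 = 50.948 Ah
Step 2: t = remaining / I = 50.948 / 21.07 = 2.418 hr

2.418 hr


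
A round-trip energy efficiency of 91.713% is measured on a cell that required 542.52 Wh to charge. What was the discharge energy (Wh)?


E_dis = eta/100 * E_chg = 91.713/100 * 542.52 = 497.6 Wh

497.6 Wh


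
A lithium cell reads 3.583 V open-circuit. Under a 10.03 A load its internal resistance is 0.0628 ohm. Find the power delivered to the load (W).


Step 1: V_terminal = OCV - I*R = 3.583 - 10.03 * 0.0628 = 2.9531 V
Step 2: P_out = V_terminal * I = 2.9531 * 10.03 = 29.62 W

29.62 W


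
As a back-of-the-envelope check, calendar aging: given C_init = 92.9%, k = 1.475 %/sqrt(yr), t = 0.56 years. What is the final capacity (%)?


Step 1: sqrt(0.56 yr) = 0.74833
Step 2: drop = 1.475 * 0.74833 = 1.1038
Step 3: C_final = 92.9 - 1.1038 = 91.80%

91.80%


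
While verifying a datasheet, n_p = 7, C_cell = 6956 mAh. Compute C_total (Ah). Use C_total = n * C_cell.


Convert: C_cell = 6956 mAh = 6.956 Ah
C_total = 7 * 6.956 = 48.692 Ah

48.692 Ah


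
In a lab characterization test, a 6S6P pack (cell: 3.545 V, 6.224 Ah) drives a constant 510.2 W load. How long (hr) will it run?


Step 1: E_pack = Ns * V_cell * Np * C_cell = 6 * 3.545 * 6 * 6.224 = 794.31 Wh
Step 2: t = E_pack / P = 794.31 / 510.2 = 1.557 hr

1.557 hr


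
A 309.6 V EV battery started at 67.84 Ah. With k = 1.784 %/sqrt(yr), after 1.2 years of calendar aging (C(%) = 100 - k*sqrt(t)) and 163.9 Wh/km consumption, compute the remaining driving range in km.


Step 1: capacity retention = 100 - 1.784 * sqrt(1.2) = 100 - 1.784 * 1.0954 = 98.046%
Step 2: C_now = 67.84 * 98.046/100 = 66.514 Ah
Step 3: E_pack = V * C_now = 309.6 * 66.514 = 20593 Wh
Step 4: range = E_pack / consumption = 20593 / 163.9 = 125.6 km

125.6 km


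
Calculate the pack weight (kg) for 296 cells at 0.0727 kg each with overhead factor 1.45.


m_pack = n * m_cell * overhead = 296 * 0.0727 * 1.45 = 31.20 kg

31.20 kg


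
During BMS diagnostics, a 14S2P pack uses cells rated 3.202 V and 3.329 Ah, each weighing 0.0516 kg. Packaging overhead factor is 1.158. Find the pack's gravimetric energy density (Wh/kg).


Step 1: V_pack = 14 * 3.202 = 44.828 V
Step 2: C_pack = 2 * 3.329 = 6.658 Ah
Step 3: E_pack = V_pack * C_pack = 44.828 * 6.658 = 298.46 Wh
Step 4: m_pack = 14 * 2 * 0.0516 * 1.158 = 1.6731 kg
Step 5: ED = E_pack / m_pack = 298.46 / 1.6731 = 178.4 Wh/kg

178.4 Wh/kg


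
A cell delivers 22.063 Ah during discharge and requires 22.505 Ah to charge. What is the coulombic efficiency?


Coulombic efficiency = 22.063/22.505 * 100% = 98.04%

98.04%


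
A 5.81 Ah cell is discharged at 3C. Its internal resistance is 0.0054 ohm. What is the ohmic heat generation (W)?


Step 1: I = C_rate * capacity = 3 * 5.81 = 17.43 A
Step 2: Q = I^2 * R = 17.43^2 * 0.0054 = 303.8 * 0.0054 = 1.641 W

1.641 W


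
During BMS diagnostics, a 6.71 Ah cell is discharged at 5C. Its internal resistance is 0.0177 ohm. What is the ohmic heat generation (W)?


Step 1: I = C_rate * capacity = 5 * 6.71 = 33.55 A
Step 2: Q = I^2 * R = 33.55^2 * 0.0177 = 1125.6 * 0.0177 = 19.92 W

19.92 W


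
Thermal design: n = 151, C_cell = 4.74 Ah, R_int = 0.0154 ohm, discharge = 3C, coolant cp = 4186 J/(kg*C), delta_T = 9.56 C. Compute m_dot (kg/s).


Step 1: I = 3 * 4.74 = 14.22 A
Step 2: Q_cell = I^2 * R = 14.22^2 * 0.0154 = 3.114 W
Step 3: Q_total = 151 * 3.114 = 470.21 W
Step 4: m_dot = Q_total / (cp * dT) = 470.21 / (4186 * 9.56) = 0.01175 kg/s

0.01175 kg/s


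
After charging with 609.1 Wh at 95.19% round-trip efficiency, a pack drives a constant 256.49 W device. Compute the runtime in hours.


Step 1: E_discharge = eta/100 * E_charge = 95.19/100 * 609.1 = 579.8 Wh
Step 2: t = E_discharge / P = 579.8 / 256.49 = 2.261 hr

2.261 hr


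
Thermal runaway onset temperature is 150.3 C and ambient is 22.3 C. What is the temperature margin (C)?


Safety margin = 150.3 C - 22.3 C = 128 C

128 C


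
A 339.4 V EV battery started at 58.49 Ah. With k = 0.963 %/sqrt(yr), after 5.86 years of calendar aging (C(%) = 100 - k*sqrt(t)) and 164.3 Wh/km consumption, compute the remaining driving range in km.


Step 1: capacity retention = 100 - 0.963 * sqrt(5.86) = 100 - 0.963 * 2.4207 = 97.669%
Step 2: C_now = 58.49 * 97.669/100 = 57.127 Ah
Step 3: E_pack = V * C_now = 339.4 * 57.127 = 19389 Wh
Step 4: range = E_pack / consumption = 19389 / 164.3 = 118.0 km

118.0 km


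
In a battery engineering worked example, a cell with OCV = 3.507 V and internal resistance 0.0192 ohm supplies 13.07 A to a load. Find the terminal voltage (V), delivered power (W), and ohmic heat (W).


Step 1: V_terminal = OCV - I*R = 3.507 - 13.07 * 0.0192 = 3.2561 V
Step 2: P_out = V_terminal * I = 3.2561 * 13.07 = 42.56 W
Step 3: Q = I^2 * R = 13.07^2 * 0.0192 = 3.280 W

V=3.2561 V, P=42.56 W, Q=3.280 W


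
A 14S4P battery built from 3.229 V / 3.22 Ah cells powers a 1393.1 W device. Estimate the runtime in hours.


Step 1: E_pack = Ns * V_cell * Np * C_cell = 14 * 3.229 * 4 * 3.22 = 582.25 Wh
Step 2: t = E_pack / P = 582.25 / 1393.1 = 0.4180 hr

0.4180 hr


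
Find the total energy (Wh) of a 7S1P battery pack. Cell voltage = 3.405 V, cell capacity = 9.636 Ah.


E = Ns * Vcell * Np * Ccell = 7 * 3.405 * 1 * 9.636 = 229.7 Wh

229.7 Wh


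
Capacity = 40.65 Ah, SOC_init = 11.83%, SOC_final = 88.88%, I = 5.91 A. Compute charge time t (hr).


Step 1: dSOC = 88.88% - 11.83% = 77.05%
Step 2: delta_Ah = 40.65 * 77.05 / 100 = 31.321 Ah
Step 3: t = 31.321 / 5.91 = 5.300 hr

5.300 hr


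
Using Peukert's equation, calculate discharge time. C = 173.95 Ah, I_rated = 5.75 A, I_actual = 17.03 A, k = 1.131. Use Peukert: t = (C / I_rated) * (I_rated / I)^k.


Step 1: t_rated = C / I_rated = 173.95 / 5.75 = 30.252 hr
Step 2: ratio = 5.75 / 17.03 = 0.33764
Step 3: ratio^k = 0.33764^1.131 = 0.29287
Step 4: t = t_rated * ratio^k = 30.252 * 0.29287 = 8.860 hr

8.860 hr


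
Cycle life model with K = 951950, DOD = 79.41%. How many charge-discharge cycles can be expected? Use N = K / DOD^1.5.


Step 1: DOD^1.5 = 79.41^1.5 = 707.64
Step 2: N = 951950 / 707.64 = 1345 cycles

1345 cycles


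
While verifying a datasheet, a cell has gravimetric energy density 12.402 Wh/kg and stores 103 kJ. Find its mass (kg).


Convert: E = 103 kJ = 28.611 Wh
m = E / ED = 28.611 / 12.402 = 2.307 kg

2.307 kg


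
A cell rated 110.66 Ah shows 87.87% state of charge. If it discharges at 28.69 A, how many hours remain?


Step 1: remaining = SOC/100 * C_total = 87.87/100 * 110.66 = 97.237 Ah
Step 2: t = remaining / I = 97.237 / 28.69 = 3.389 hr

3.389 hr


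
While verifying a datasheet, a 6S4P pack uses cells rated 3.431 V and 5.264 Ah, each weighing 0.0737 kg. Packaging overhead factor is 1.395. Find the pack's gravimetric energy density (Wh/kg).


Step 1: V_pack = 6 * 3.431 = 20.586 V
Step 2: C_pack = 4 * 5.264 = 21.056 Ah
Step 3: E_pack = V_pack * C_pack = 20.586 * 21.056 = 433.46 Wh
Step 4: m_pack = 6 * 4 * 0.0737 * 1.395 = 2.4675 kg
Step 5: ED = E_pack / m_pack = 433.46 / 2.4675 = 175.7 Wh/kg

175.7 Wh/kg


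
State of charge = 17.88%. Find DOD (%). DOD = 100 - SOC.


DOD = 100 - SOC = 100 - 17.88 = 82.12%

82.12%


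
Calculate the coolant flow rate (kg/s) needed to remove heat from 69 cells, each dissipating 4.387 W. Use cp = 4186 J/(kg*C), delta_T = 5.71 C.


Q_total = 69 * 4.387 = 302.7 W
m_dot = Q_total / (cp * dT) = 302.7 / (4186 * 5.71) = 0.01266 kg/s

0.01266 kg/s


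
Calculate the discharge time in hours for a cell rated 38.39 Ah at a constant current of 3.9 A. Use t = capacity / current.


t = capacity / current = 38.39 / 3.9 = 9.844 hr

9.844 hr


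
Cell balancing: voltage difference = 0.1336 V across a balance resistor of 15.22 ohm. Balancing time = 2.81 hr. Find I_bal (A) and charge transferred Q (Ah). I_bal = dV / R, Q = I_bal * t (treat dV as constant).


First, Ohm's law: I_bal = 0.1336 V / 15.22 ohm = 0.0087779 A
Then Q = I * t = 0.0087779 A * 2.81 hr = 0.02467 Ah

I=0.0087779 A, Q=0.02467 Ah


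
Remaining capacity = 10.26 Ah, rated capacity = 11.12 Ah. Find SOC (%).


SOC = (remaining / total) * 100 = (10.26 / 11.12) * 100 = 92.27%

92.27%


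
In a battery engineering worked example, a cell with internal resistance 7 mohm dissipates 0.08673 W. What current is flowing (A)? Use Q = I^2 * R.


Convert: R = 7 mohm = 0.007 ohm
I = sqrt(Q / R) = sqrt(0.08673 / 0.007) = sqrt(12.39) = 3.520 A

3.520 A


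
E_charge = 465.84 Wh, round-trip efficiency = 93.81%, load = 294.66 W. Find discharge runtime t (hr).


Step 1: E_discharge = eta/100 * E_charge = 93.81/100 * 465.84 = 437 Wh
Step 2: t = E_discharge / P = 437 / 294.66 = 1.483 hr

1.483 hr


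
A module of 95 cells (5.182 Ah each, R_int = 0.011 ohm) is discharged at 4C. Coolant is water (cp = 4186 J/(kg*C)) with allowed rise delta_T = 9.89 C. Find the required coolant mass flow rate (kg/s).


Step 1: I = 4 * 5.182 = 20.728 A
Step 2: Q_cell = I^2 * R = 20.728^2 * 0.011 = 4.7261 W
Step 3: Q_total = 95 * 4.7261 = 448.98 W
Step 4: m_dot = Q_total / (cp * dT) = 448.98 / (4186 * 9.89) = 0.01085 kg/s

0.01085 kg/s


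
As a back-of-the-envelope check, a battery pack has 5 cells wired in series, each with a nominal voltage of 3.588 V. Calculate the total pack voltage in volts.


With 5 cells in series at 3.588 V each, V_pack = 17.94 V

17.94 V


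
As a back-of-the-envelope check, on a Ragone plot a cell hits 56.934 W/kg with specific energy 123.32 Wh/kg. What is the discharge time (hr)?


t = E / P = 123.32 / 56.934 = 2.166 hr

2.166 hr


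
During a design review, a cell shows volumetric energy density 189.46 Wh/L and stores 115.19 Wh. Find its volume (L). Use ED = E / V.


V = E / ED = 115.19 / 189.46 = 0.6080 L

0.6080 L


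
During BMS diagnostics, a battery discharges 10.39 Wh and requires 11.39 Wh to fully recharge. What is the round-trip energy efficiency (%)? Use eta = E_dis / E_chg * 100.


Round-trip efficiency = 10.39/11.39 * 100% = 91.22%

91.22%


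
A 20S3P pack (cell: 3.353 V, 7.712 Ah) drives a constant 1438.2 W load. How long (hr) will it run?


Step 1: E_pack = Ns * V_cell * Np * C_cell = 20 * 3.353 * 3 * 7.712 = 1551.5 Wh
Step 2: t = E_pack / P = 1551.5 / 1438.2 = 1.079 hr

1.079 hr


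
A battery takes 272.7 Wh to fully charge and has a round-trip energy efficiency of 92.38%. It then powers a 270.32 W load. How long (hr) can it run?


Step 1: E_discharge = eta/100 * E_charge = 92.38/100 * 272.7 = 251.92 Wh
Step 2: t = E_discharge / P = 251.92 / 270.32 = 0.9319 hr

0.9319 hr


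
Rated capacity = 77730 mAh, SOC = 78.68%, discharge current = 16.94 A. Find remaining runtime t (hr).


Convert: C_total = 77730 mAh = 77.73 Ah
Step 1: remaining = SOC/100 * C_total = 78.68/100 * 77.73 = 61.158 Ah
Step 2: t = remaining / I = 61.158 / 16.94 = 3.610 hr

3.610 hr


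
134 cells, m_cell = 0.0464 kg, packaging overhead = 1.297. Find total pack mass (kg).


m_pack = n * m_cell * overhead = 134 * 0.0464 * 1.297 = 8.064 kg

8.064 kg


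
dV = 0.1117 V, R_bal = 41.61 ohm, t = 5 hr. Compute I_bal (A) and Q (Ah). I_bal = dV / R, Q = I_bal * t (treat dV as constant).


I_bal = dV / R = 0.1117 / 41.61 = 0.0026845 A
Q = I_bal * t = 0.0026845 * 5 = 0.01342 Ah

I=0.0026845 A, Q=0.01342 Ah


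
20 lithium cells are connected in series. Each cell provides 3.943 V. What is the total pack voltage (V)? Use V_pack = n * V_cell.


V_pack = n * V_cell = 20 * 3.943 = 78.86 V

78.86 V


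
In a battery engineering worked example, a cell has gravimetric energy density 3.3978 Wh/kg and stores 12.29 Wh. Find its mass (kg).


m = E / ED = 12.29 / 3.3978 = 3.617 kg

3.617 kg


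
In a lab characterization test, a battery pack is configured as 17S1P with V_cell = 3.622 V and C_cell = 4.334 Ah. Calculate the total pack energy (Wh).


V_pack = 17 * 3.622 = 61.574 V
C_pack = 1 * 4.334 = 4.334 Ah
E = V_pack * C_pack = 61.574 * 4.334 = 266.9 Wh

266.9 Wh


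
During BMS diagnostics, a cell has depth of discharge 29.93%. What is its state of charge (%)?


SOC = 100 - DOD = 100 - 29.93 = 70.07%

70.07%


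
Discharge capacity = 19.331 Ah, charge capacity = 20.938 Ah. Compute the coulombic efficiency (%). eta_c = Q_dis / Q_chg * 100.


eta_c = Q_dis / Q_chg * 100 = 19.331 / 20.938 * 100 = 92.32%

92.32%


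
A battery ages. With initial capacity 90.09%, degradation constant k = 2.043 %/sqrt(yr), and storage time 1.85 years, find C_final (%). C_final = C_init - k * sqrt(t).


sqrt(t) = sqrt(1.85) = 1.3601
C_final = 90.09 - 2.043 * 1.3601 = 87.31%

87.31%


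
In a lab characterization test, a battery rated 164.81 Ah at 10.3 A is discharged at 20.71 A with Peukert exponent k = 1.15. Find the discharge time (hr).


t_rated = C / I_rated = 164.81 / 10.3 = 16.001 hr
(I_rated/I)^k = (0.49734)^1.15 = 0.44787
t = t_rated * (I_rated/I)^k = 16.001 * 0.44787 = 7.166 hr

7.166 hr


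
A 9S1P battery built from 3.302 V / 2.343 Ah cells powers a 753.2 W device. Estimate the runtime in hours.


Step 1: E_pack = Ns * V_cell * Np * C_cell = 9 * 3.302 * 1 * 2.343 = 69.629 Wh
Step 2: t = E_pack / P = 69.629 / 753.2 = 0.09244 hr

0.09244 hr


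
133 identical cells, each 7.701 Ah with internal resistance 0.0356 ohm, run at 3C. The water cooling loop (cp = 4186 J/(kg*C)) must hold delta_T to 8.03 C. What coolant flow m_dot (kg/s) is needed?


Step 1: I = 3 * 7.701 = 23.103 A
Step 2: Q_cell = I^2 * R = 23.103^2 * 0.0356 = 19.001 W
Step 3: Q_total = 133 * 19.001 = 2527.1 W
Step 4: m_dot = Q_total / (cp * dT) = 2527.1 / (4186 * 8.03) = 0.07518 kg/s

0.07518 kg/s


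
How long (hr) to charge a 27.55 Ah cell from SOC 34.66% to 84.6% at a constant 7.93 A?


Step 1: dSOC = 84.6% - 34.66% = 49.94%
Step 2: delta_Ah = 27.55 * 49.94 / 100 = 13.758 Ah
Step 3: t = 13.758 / 7.93 = 1.735 hr

1.735 hr


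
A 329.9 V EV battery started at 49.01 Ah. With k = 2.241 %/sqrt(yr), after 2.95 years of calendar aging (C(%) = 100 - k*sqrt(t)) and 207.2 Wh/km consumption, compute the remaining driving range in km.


Step 1: capacity retention = 100 - 2.241 * sqrt(2.95) = 100 - 2.241 * 1.7176 = 96.151%
Step 2: C_now = 49.01 * 96.151/100 = 47.124 Ah
Step 3: E_pack = V * C_now = 329.9 * 47.124 = 15546 Wh
Step 4: range = E_pack / consumption = 15546 / 207.2 = 75.03 km

75.03 km


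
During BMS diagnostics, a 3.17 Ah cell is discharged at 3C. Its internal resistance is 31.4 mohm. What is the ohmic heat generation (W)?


Convert: R = 31.4 mohm = 0.0314 ohm
Step 1: I = C_rate * capacity = 3 * 3.17 = 9.51 A
Step 2: Q = I^2 * R = 9.51^2 * 0.0314 = 90.44 * 0.0314 = 2.840 W

2.840 W


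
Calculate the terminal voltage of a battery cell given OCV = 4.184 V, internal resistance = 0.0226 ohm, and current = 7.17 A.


V = OCV - I*R = 4.184 - 7.17 * 0.0226 = 4.022 V

4.022 V


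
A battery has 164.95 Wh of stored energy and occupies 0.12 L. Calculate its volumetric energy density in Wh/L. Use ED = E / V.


Volumetric ED = 164.95 Wh / 0.12 L = 1375 Wh/L

1375 Wh/L


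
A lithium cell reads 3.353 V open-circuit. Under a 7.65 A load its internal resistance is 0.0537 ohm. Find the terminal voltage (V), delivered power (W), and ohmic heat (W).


Step 1: V_terminal = OCV - I*R = 3.353 - 7.65 * 0.0537 = 2.9422 V
Step 2: P_out = V_terminal * I = 2.9422 * 7.65 = 22.51 W
Step 3: Q = I^2 * R = 7.65^2 * 0.0537 = 3.143 W

V=2.9422 V, P=22.51 W, Q=3.143 W


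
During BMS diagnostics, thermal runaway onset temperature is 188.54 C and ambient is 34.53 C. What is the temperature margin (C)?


margin = T_onset - T_ambient = 188.54 - 34.53 = 154.01 C

154.01 C


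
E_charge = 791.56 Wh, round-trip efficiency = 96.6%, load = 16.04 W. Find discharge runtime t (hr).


Step 1: E_discharge = eta/100 * E_charge = 96.6/100 * 791.56 = 764.65 Wh
Step 2: t = E_discharge / P = 764.65 / 16.04 = 47.67 hr

47.67 hr


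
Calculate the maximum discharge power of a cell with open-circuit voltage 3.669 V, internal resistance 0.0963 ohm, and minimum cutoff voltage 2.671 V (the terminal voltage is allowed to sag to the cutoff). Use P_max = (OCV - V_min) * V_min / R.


dV = OCV - V_min = 0.998 V (so I_max = dV / R)
P_max = dV * V_min / R = 0.998 * 2.671 / 0.0963 = 27.68 W

27.68 W


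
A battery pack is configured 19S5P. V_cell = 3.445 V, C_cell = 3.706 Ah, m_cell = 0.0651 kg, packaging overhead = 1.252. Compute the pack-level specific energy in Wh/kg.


Step 1: V_pack = 19 * 3.445 = 65.455 V
Step 2: C_pack = 5 * 3.706 = 18.53 Ah
Step 3: E_pack = V_pack * C_pack = 65.455 * 18.53 = 1212.9 Wh
Step 4: m_pack = 19 * 5 * 0.0651 * 1.252 = 7.743 kg
Step 5: ED = E_pack / m_pack = 1212.9 / 7.743 = 156.6 Wh/kg

156.6 Wh/kg


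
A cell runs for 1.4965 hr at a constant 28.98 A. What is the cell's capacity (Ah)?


C = I * t = 28.98 * 1.4965 = 43.37 Ah

43.37 Ah


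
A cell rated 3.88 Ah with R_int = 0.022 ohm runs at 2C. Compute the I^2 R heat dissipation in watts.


Step 1: I = C_rate * capacity = 2 * 3.88 = 7.76 A
Step 2: Q = I^2 * R = 7.76^2 * 0.022 = 60.218 * 0.022 = 1.325 W

1.325 W


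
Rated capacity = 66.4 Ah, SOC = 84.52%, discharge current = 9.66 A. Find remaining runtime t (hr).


Step 1: remaining = SOC/100 * C_total = 84.52/100 * 66.4 = 56.121 Ah
Step 2: t = remaining / I = 56.121 / 9.66 = 5.810 hr

5.810 hr


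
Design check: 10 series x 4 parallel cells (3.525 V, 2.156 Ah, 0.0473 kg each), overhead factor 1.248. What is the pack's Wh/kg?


Step 1: V_pack = 10 * 3.525 = 35.25 V
Step 2: C_pack = 4 * 2.156 = 8.624 Ah
Step 3: E_pack = V_pack * C_pack = 35.25 * 8.624 = 304 Wh
Step 4: m_pack = 10 * 4 * 0.0473 * 1.248 = 2.3612 kg
Step 5: ED = E_pack / m_pack = 304 / 2.3612 = 128.7 Wh/kg

128.7 Wh/kg


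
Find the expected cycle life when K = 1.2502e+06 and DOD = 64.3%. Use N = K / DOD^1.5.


DOD^1.5 = 515.6
N = K / DOD^1.5 = 1.2502e+06 / 515.6 = 2425

2425 cycles


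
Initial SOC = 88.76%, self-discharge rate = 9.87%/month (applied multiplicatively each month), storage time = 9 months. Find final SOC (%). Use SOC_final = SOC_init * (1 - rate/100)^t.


decay = (1 - 9.87/100)^9 = 0.39249
SOC_final = 88.76 * 0.39249 = 34.84%

34.84%


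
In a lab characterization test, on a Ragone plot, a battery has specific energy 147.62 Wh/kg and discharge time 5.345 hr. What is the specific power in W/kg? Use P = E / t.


P_specific = E / t = 147.62 / 5.345 = 27.62 W/kg

27.62 W/kg


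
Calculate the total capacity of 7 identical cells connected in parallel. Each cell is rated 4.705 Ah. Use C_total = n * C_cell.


C_total = 7 * 4.705 = 32.935 Ah

32.935 Ah


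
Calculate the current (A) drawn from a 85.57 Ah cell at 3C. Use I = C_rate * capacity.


At 3C: I = 3 * 85.57 Ah = 256.71 A

256.71 A


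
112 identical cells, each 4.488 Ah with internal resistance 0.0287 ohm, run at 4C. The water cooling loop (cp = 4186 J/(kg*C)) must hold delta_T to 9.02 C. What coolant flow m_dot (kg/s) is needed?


Step 1: I = 4 * 4.488 = 17.952 A
Step 2: Q_cell = I^2 * R = 17.952^2 * 0.0287 = 9.2493 W
Step 3: Q_total = 112 * 9.2493 = 1035.9 W
Step 4: m_dot = Q_total / (cp * dT) = 1035.9 / (4186 * 9.02) = 0.02744 kg/s

0.02744 kg/s


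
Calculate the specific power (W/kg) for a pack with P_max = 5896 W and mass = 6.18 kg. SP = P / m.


Specific power = 5896 W / 6.18 kg = 954.0 W/kg

954.0 W/kg


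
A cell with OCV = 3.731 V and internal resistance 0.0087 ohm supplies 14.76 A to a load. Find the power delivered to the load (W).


Step 1: V_terminal = OCV - I*R = 3.731 - 14.76 * 0.0087 = 3.6026 V
Step 2: P_out = V_terminal * I = 3.6026 * 14.76 = 53.17 W

53.17 W


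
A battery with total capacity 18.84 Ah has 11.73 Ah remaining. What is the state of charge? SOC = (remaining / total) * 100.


SOC = (remaining / total) * 100 = (11.73 / 18.84) * 100 = 62.26%

62.26%


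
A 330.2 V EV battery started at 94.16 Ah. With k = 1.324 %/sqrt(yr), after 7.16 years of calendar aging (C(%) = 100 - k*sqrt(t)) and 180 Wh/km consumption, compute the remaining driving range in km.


Step 1: capacity retention = 100 - 1.324 * sqrt(7.16) = 100 - 1.324 * 2.6758 = 96.457%
Step 2: C_now = 94.16 * 96.457/100 = 90.824 Ah
Step 3: E_pack = V * C_now = 330.2 * 90.824 = 29990 Wh
Step 4: range = E_pack / consumption = 29990 / 180 = 166.6 km

166.6 km


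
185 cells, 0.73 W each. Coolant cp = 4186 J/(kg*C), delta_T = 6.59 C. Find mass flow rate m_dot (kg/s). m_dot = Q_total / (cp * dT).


Q_total = 185 * 0.73 = 135.05 W
m_dot = Q_total / (cp * dT) = 135.05 / (4186 * 6.59) = 0.004896 kg/s

0.004896 kg/s


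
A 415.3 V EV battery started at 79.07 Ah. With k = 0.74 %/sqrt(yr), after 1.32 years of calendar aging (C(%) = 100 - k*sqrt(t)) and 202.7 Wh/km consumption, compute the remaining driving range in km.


Step 1: capacity retention = 100 - 0.74 * sqrt(1.32) = 100 - 0.74 * 1.1489 = 99.15%
Step 2: C_now = 79.07 * 99.15/100 = 78.398 Ah
Step 3: E_pack = V * C_now = 415.3 * 78.398 = 32559 Wh
Step 4: range = E_pack / consumption = 32559 / 202.7 = 160.6 km

160.6 km


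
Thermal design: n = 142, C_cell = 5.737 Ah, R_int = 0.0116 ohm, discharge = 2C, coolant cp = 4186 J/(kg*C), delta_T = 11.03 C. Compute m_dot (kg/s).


Step 1: I = 2 * 5.737 = 11.474 A
Step 2: Q_cell = I^2 * R = 11.474^2 * 0.0116 = 1.5272 W
Step 3: Q_total = 142 * 1.5272 = 216.86 W
Step 4: m_dot = Q_total / (cp * dT) = 216.86 / (4186 * 11.03) = 0.004697 kg/s

0.004697 kg/s


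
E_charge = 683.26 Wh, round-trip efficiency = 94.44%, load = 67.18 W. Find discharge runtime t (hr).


Step 1: E_discharge = eta/100 * E_charge = 94.44/100 * 683.26 = 645.27 Wh
Step 2: t = E_discharge / P = 645.27 / 67.18 = 9.605 hr

9.605 hr


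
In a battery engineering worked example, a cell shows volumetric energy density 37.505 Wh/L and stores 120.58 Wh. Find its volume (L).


V = E / ED = 120.58 / 37.505 = 3.215 L

3.215 L


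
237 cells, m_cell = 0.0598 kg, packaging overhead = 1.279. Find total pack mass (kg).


Cell mass sum = 237 * 0.0598 = 14.173 kg
With overhead 1.279: m_pack = 14.173 * 1.279 = 18.13 kg

18.13 kg


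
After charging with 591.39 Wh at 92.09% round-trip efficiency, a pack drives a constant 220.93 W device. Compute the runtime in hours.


Step 1: E_discharge = eta/100 * E_charge = 92.09/100 * 591.39 = 544.61 Wh
Step 2: t = E_discharge / P = 544.61 / 220.93 = 2.465 hr

2.465 hr


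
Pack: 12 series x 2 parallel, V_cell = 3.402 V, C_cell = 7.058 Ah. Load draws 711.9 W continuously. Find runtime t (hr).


Step 1: E_pack = Ns * V_cell * Np * C_cell = 12 * 3.402 * 2 * 7.058 = 576.27 Wh
Step 2: t = E_pack / P = 576.27 / 711.9 = 0.8095 hr

0.8095 hr


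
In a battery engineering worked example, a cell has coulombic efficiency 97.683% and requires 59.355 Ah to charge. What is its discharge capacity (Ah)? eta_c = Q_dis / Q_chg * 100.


Q_dis = eta/100 * Q_chg = 97.683/100 * 59.355 = 57.98 Ah

57.98 Ah


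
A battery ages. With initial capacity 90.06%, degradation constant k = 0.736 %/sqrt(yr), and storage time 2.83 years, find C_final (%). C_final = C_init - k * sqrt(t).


Step 1: sqrt(2.83 yr) = 1.6823
Step 2: drop = 0.736 * 1.6823 = 1.2382
Step 3: C_final = 90.06 - 1.2382 = 88.82%

88.82%


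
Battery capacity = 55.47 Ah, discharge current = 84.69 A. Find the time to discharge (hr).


t = capacity / current = 55.47 / 84.69 = 0.6550 hr

0.6550 hr


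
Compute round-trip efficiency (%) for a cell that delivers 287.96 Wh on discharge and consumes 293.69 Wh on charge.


Round-trip efficiency = 287.96/293.69 * 100% = 98.05%

98.05%


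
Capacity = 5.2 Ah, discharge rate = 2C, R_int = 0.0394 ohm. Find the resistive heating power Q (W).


Step 1: I = C_rate * capacity = 2 * 5.2 = 10.4 A
Step 2: Q = I^2 * R = 10.4^2 * 0.0394 = 108.16 * 0.0394 = 4.262 W

4.262 W


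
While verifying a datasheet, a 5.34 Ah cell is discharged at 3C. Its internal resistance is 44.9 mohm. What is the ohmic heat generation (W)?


Convert: R = 44.9 mohm = 0.0449 ohm
Step 1: I = C_rate * capacity = 3 * 5.34 = 16.02 A
Step 2: Q = I^2 * R = 16.02^2 * 0.0449 = 256.64 * 0.0449 = 11.52 W

11.52 W


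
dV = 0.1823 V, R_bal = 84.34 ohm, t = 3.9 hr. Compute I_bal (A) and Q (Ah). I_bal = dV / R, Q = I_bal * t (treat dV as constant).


First, Ohm's law: I_bal = 0.1823 V / 84.34 ohm = 0.0021615 A
Then Q = I * t = 0.0021615 A * 3.9 hr = 0.008430 Ah

I=0.0021615 A, Q=0.008430 Ah


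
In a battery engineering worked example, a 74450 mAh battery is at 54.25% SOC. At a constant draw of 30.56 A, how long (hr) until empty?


Convert: C_total = 74450 mAh = 74.45 Ah
Step 1: remaining = SOC/100 * C_total = 54.25/100 * 74.45 = 40.389 Ah
Step 2: t = remaining / I = 40.389 / 30.56 = 1.322 hr

1.322 hr


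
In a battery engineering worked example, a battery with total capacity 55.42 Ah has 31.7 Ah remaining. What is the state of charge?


SOC = (remaining / total) * 100 = (31.7 / 55.42) * 100 = 57.20%

57.20%


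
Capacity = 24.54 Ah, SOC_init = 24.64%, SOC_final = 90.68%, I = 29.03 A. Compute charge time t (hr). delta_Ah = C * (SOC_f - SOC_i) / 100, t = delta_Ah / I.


Step 1: dSOC = 90.68% - 24.64% = 66.04%
Step 2: delta_Ah = 24.54 * 66.04 / 100 = 16.206 Ah
Step 3: t = 16.206 / 29.03 = 0.5583 hr

0.5583 hr


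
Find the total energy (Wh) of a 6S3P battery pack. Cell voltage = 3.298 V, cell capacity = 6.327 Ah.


V_pack = 6 * 3.298 = 19.788 V
C_pack = 3 * 6.327 = 18.981 Ah
E = V_pack * C_pack = 19.788 * 18.981 = 375.6 Wh

375.6 Wh


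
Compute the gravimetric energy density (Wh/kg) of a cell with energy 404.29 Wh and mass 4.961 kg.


ED = E / m = 404.29 / 4.961 = 81.49 Wh/kg

81.49 Wh/kg


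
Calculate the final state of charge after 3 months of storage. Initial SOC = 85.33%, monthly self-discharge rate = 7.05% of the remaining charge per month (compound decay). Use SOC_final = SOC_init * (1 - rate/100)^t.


Monthly retention factor = 1 - 7.05/100 = 0.9295
Over 3 months: factor^3 = 0.80306
SOC_final = 85.33 * 0.80306 = 68.53%

68.53%


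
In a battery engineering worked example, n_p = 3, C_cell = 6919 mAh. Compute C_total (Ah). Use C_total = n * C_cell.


Convert: C_cell = 6919 mAh = 6.919 Ah
C_total = 3 * 6.919 = 20.757 Ah

20.757 Ah


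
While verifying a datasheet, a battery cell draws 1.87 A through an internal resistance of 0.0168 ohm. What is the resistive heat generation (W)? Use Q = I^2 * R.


I^2 = 3.4969
Q = 3.4969 * 0.0168 = 0.05875 W

0.05875 W


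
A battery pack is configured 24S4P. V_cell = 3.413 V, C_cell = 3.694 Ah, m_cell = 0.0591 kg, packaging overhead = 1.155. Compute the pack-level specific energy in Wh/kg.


Step 1: V_pack = 24 * 3.413 = 81.912 V
Step 2: C_pack = 4 * 3.694 = 14.776 Ah
Step 3: E_pack = V_pack * C_pack = 81.912 * 14.776 = 1210.3 Wh
Step 4: m_pack = 24 * 4 * 0.0591 * 1.155 = 6.553 kg
Step 5: ED = E_pack / m_pack = 1210.3 / 6.553 = 184.7 Wh/kg

184.7 Wh/kg


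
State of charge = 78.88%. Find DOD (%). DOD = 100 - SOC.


Complement of SOC: DOD = 100% - 78.88% = 21.12%

21.12%


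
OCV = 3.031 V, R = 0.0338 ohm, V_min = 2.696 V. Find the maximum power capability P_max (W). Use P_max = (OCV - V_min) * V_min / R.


P_max = (OCV - V_min) * V_min / R = (3.031 - 2.696) * 2.696 / 0.0338 = 0.335 * 2.696 / 0.0338 = 26.72 W

26.72 W


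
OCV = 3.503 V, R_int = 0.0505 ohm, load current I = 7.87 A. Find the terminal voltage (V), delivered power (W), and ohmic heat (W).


Step 1: V_terminal = OCV - I*R = 3.503 - 7.87 * 0.0505 = 3.1056 V
Step 2: P_out = V_terminal * I = 3.1056 * 7.87 = 24.44 W
Step 3: Q = I^2 * R = 7.87^2 * 0.0505 = 3.128 W

V=3.1056 V, P=24.44 W, Q=3.128 W


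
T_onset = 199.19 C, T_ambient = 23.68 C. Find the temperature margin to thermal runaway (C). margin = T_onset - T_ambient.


Safety margin = 199.19 C - 23.68 C = 175.51 C

175.51 C


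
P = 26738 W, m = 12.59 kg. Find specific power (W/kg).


SP = P / m = 26738 / 12.59 = 2124 W/kg

2124 W/kg


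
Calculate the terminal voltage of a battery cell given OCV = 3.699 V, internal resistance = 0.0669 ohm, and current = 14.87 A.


V = OCV - I*R = 3.699 - 14.87 * 0.0669 = 2.704 V

2.704 V


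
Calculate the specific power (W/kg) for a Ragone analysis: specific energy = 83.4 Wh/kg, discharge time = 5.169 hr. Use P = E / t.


Specific power = 83.4 Wh/kg / 5.169 hr = 16.13 W/kg

16.13 W/kg


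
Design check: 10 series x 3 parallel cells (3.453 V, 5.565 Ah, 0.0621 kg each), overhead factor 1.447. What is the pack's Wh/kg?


Step 1: V_pack = 10 * 3.453 = 34.53 V
Step 2: C_pack = 3 * 5.565 = 16.695 Ah
Step 3: E_pack = V_pack * C_pack = 34.53 * 16.695 = 576.48 Wh
Step 4: m_pack = 10 * 3 * 0.0621 * 1.447 = 2.6958 kg
Step 5: ED = E_pack / m_pack = 576.48 / 2.6958 = 213.8 Wh/kg

213.8 Wh/kg


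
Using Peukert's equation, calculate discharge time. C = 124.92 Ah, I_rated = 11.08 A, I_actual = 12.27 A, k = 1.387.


Step 1: t_rated = C / I_rated = 124.92 / 11.08 = 11.274 hr
Step 2: ratio = 11.08 / 12.27 = 0.90302
Step 3: ratio^k = 0.90302^1.387 = 0.86807
Step 4: t = t_rated * ratio^k = 11.274 * 0.86807 = 9.787 hr

9.787 hr


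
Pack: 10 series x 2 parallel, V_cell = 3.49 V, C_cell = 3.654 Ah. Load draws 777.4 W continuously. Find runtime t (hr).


Step 1: E_pack = Ns * V_cell * Np * C_cell = 10 * 3.49 * 2 * 3.654 = 255.05 Wh
Step 2: t = E_pack / P = 255.05 / 777.4 = 0.3281 hr

0.3281 hr


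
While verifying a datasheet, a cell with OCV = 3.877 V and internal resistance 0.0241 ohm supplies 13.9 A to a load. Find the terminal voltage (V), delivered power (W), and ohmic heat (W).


Step 1: V_terminal = OCV - I*R = 3.877 - 13.9 * 0.0241 = 3.542 V
Step 2: P_out = V_terminal * I = 3.542 * 13.9 = 49.23 W
Step 3: Q = I^2 * R = 13.9^2 * 0.0241 = 4.656 W

V=3.542 V, P=49.23 W, Q=4.656 W


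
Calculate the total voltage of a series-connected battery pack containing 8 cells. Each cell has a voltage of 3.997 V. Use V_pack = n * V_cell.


Series voltages add: 8 * 3.997 V = 31.976 V

31.976 V


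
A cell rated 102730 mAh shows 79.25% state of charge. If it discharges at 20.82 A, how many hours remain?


Convert: C_total = 102730 mAh = 102.73 Ah
Step 1: remaining = SOC/100 * C_total = 79.25/100 * 102.73 = 81.414 Ah
Step 2: t = remaining / I = 81.414 / 20.82 = 3.910 hr

3.910 hr


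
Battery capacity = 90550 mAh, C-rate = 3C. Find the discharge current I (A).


Convert: capacity = 90550 mAh = 90.55 Ah
I = C_rate * capacity = 3 * 90.55 = 271.65 A

271.65 A


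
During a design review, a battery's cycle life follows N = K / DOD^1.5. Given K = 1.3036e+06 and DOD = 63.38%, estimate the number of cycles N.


Step 1: DOD^1.5 = 63.38^1.5 = 504.58
Step 2: N = 1.3036e+06 / 504.58 = 2584 cycles

2584 cycles


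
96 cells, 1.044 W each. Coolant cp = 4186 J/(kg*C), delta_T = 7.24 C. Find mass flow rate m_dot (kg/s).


Q_total = 96 * 1.044 = 100.22 W
m_dot = Q_total / (cp * dT) = 100.22 / (4186 * 7.24) = 0.003307 kg/s

0.003307 kg/s


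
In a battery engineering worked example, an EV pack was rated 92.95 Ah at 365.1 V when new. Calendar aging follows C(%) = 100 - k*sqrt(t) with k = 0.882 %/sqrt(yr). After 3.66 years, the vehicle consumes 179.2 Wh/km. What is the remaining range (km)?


Step 1: capacity retention = 100 - 0.882 * sqrt(3.66) = 100 - 0.882 * 1.9131 = 98.313%
Step 2: C_now = 92.95 * 98.313/100 = 91.382 Ah
Step 3: E_pack = V * C_now = 365.1 * 91.382 = 33364 Wh
Step 4: range = E_pack / consumption = 33364 / 179.2 = 186.2 km

186.2 km


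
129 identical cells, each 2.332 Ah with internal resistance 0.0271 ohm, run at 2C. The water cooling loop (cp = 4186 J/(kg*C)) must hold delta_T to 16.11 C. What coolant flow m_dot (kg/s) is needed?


Step 1: I = 2 * 2.332 = 4.664 A
Step 2: Q_cell = I^2 * R = 4.664^2 * 0.0271 = 0.5895 W
Step 3: Q_total = 129 * 0.5895 = 76.046 W
Step 4: m_dot = Q_total / (cp * dT) = 76.046 / (4186 * 16.11) = 0.001128 kg/s

0.001128 kg/s


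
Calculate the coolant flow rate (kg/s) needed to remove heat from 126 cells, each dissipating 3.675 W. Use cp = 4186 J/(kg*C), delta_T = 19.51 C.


Step 1: Total heat Q = 126 * 3.675 W = 463.05 W
Step 2: denom = cp * dT = 4186 * 19.51 = 81669
Step 3: m_dot = 463.05 / 81669 = 0.005670 kg/s

0.005670 kg/s


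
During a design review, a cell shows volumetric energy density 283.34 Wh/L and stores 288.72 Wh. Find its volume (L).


V = E / ED = 288.72 / 283.34 = 1.019 L

1.019 L


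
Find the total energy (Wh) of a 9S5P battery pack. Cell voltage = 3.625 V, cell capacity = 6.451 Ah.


E = Ns * Vcell * Np * Ccell = 9 * 3.625 * 5 * 6.451 = 1052 Wh

1052 Wh
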